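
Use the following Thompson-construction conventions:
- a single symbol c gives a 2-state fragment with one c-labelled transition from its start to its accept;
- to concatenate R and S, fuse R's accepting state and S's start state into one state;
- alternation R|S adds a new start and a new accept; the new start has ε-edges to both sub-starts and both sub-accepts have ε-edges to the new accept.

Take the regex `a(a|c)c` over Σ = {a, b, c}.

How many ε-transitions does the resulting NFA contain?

4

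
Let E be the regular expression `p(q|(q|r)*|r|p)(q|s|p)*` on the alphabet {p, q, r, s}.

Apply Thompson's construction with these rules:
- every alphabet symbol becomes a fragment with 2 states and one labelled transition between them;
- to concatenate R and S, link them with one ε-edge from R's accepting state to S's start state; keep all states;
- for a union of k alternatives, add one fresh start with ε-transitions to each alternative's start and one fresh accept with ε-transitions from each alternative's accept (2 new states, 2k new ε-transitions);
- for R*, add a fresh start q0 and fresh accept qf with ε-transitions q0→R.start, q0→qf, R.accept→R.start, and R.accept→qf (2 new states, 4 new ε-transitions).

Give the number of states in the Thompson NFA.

Per subexpression:
Each of the 9 symbol leaves contributes a 2-state fragment.
  q|r : 6 states
  (q|r)* : 8 states
  q|(q|r)*|r|p : 16 states
  q|s|p : 8 states
  (q|s|p)* : 10 states
  p(q|(q|r)*|r|p)(q|s|p)* : 28 states

28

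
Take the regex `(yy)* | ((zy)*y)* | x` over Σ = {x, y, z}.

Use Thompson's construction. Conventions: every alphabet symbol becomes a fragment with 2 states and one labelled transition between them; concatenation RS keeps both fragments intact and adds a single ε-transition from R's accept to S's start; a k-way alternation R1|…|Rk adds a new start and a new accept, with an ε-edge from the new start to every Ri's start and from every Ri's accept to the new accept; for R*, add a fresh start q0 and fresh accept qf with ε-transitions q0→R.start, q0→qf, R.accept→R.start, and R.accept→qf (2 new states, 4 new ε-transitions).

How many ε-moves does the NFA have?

Per subexpression:
Each of the 6 symbol leaves contributes 0 ε-transitions.
  yy — 1 ε-transition
  (yy)* — 5 ε-transitions
  zy — 1 ε-transition
  (zy)* — 5 ε-transitions
  (zy)*y — 6 ε-transitions
  ((zy)*y)* — 10 ε-transitions
  (yy)* | ((zy)*y)* | x — 21 ε-transitions

21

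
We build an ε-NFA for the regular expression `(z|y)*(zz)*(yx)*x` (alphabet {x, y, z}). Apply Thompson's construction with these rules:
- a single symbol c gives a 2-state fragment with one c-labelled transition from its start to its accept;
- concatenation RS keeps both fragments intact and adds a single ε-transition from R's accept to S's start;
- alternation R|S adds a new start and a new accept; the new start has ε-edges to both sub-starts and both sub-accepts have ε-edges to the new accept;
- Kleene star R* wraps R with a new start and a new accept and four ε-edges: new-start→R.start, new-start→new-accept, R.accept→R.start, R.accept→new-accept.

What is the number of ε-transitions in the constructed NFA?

21

Building bottom-up:
Each of the 7 symbol leaves contributes 0 ε-transitions.
  z|y = 4 ε-transitions
  (z|y)* = 8 ε-transitions
  zz = 1 ε-transition
  (zz)* = 5 ε-transitions
  yx = 1 ε-transition
  (yx)* = 5 ε-transitions
  (z|y)*(zz)*(yx)*x = 21 ε-transitions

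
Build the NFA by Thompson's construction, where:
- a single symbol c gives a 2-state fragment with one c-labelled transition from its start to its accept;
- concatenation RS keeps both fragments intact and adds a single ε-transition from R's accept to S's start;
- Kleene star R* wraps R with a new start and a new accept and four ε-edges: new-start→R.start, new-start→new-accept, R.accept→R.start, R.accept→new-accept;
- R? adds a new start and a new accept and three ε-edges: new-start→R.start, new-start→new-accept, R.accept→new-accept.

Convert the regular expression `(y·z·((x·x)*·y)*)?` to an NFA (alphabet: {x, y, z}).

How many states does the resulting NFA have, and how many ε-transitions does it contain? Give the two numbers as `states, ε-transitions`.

16, 15

Bottom-up over the parse tree:
Each of the 5 symbol leaves contributes 2 states and 0 ε-transitions.
  x·x → 4 states, 1 ε-transition
  (x·x)* → 6 states, 5 ε-transitions
  (x·x)*·y → 8 states, 6 ε-transitions
  ((x·x)*·y)* → 10 states, 10 ε-transitions
  y·z·((x·x)*·y)* → 14 states, 12 ε-transitions
  (y·z·((x·x)*·y)*)? → 16 states, 15 ε-transitions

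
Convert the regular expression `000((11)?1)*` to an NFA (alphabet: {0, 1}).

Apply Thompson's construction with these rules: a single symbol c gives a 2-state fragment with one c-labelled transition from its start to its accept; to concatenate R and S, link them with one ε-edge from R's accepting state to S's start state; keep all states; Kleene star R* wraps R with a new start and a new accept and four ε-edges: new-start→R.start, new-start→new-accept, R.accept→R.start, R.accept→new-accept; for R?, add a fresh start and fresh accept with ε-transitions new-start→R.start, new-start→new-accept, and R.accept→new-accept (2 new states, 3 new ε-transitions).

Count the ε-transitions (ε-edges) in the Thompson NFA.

12

Building bottom-up:
Each of the 6 symbol leaves contributes 0 ε-transitions.
  11 → 1 ε-transition
  (11)? → 4 ε-transitions
  (11)?1 → 5 ε-transitions
  ((11)?1)* → 9 ε-transitions
  000((11)?1)* → 12 ε-transitions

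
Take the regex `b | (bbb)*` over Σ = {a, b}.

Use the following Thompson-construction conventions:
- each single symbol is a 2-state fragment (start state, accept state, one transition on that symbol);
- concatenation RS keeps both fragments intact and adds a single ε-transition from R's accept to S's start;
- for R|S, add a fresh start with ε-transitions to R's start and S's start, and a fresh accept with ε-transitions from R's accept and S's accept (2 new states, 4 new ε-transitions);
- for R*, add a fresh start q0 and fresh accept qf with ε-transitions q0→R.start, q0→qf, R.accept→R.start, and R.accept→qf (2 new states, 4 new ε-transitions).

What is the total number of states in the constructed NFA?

Bottom-up over the parse tree:
Each of the 4 symbol leaves contributes a 2-state fragment.
  bbb = 6 states
  (bbb)* = 8 states
  b | (bbb)* = 12 states

12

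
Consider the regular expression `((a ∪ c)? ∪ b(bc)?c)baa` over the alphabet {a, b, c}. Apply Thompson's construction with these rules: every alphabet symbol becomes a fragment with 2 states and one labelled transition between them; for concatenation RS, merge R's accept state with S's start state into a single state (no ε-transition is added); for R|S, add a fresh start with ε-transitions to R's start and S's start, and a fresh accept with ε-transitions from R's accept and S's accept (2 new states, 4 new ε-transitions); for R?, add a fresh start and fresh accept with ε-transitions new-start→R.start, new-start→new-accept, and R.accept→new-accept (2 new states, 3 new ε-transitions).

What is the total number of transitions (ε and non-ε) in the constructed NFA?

By structural recursion:
Each of the 9 symbol leaves contributes 1 transition (1 symbol, 0 ε).
  a ∪ c = 6 transitions (2 symbol, 4 ε)
  (a ∪ c)? = 9 transitions (2 symbol, 7 ε)
  bc = 2 transitions (2 symbol, 0 ε)
  (bc)? = 5 transitions (2 symbol, 3 ε)
  b(bc)?c = 7 transitions (4 symbol, 3 ε)
  (a ∪ c)? ∪ b(bc)?c = 20 transitions (6 symbol, 14 ε)
  ((a ∪ c)? ∪ b(bc)?c)baa = 23 transitions (9 symbol, 14 ε)

23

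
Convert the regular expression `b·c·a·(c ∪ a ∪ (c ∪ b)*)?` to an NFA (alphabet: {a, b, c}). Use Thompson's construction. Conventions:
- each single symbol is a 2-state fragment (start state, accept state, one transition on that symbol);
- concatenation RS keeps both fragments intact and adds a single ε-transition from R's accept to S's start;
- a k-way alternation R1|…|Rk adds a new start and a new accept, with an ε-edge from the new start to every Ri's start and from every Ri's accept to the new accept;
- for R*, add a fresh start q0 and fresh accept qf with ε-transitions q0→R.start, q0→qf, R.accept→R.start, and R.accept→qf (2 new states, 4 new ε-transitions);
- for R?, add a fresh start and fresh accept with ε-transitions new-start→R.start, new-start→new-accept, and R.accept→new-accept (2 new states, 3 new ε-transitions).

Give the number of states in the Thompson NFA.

Recursing over subexpressions:
Each of the 7 symbol leaves contributes a 2-state fragment.
  c ∪ b = 6 states
  (c ∪ b)* = 8 states
  c ∪ a ∪ (c ∪ b)* = 14 states
  (c ∪ a ∪ (c ∪ b)*)? = 16 states
  b·c·a·(c ∪ a ∪ (c ∪ b)*)? = 22 states

22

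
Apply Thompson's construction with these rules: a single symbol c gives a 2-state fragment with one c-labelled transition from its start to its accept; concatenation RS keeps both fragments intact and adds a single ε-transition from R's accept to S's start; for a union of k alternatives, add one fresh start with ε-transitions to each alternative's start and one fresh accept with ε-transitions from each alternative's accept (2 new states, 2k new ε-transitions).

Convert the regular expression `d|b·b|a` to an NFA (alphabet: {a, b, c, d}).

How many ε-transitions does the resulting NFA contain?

7

Building bottom-up:
Each of the 4 symbol leaves contributes 0 ε-transitions.
  b·b = 1 ε-transition
  d|b·b|a = 7 ε-transitions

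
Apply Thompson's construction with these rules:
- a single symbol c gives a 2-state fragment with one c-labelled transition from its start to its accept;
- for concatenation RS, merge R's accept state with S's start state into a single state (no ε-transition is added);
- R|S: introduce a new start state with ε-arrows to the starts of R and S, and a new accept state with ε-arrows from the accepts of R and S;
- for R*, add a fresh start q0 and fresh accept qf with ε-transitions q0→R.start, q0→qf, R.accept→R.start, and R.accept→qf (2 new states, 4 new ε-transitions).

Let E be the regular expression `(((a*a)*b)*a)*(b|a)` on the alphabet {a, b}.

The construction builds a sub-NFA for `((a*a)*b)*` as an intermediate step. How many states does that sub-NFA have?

10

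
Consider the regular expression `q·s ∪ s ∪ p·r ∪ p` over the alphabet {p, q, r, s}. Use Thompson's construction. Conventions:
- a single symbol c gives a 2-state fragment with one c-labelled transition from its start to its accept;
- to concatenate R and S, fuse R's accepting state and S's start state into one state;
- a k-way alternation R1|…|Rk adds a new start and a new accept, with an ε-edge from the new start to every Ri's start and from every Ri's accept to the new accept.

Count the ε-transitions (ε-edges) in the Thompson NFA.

8

By structural recursion:
Each of the 6 symbol leaves contributes 0 ε-transitions.
  q·s — 0 ε-transitions
  p·r — 0 ε-transitions
  q·s ∪ s ∪ p·r ∪ p — 8 ε-transitions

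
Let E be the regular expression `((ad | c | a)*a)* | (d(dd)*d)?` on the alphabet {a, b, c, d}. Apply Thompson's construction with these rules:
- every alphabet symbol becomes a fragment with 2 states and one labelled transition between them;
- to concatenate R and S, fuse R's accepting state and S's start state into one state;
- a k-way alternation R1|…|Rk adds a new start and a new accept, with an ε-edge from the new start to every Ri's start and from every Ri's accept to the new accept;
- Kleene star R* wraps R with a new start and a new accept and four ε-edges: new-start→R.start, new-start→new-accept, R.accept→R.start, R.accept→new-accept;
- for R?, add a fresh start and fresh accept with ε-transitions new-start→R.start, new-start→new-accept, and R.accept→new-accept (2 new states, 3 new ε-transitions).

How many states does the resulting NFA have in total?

Recursing over subexpressions:
Each of the 9 symbol leaves contributes a 2-state fragment.
  ad : 3 states
  ad | c | a : 9 states
  (ad | c | a)* : 11 states
  (ad | c | a)*a : 12 states
  ((ad | c | a)*a)* : 14 states
  dd : 3 states
  (dd)* : 5 states
  d(dd)*d : 7 states
  (d(dd)*d)? : 9 states
  ((ad | c | a)*a)* | (d(dd)*d)? : 25 states

25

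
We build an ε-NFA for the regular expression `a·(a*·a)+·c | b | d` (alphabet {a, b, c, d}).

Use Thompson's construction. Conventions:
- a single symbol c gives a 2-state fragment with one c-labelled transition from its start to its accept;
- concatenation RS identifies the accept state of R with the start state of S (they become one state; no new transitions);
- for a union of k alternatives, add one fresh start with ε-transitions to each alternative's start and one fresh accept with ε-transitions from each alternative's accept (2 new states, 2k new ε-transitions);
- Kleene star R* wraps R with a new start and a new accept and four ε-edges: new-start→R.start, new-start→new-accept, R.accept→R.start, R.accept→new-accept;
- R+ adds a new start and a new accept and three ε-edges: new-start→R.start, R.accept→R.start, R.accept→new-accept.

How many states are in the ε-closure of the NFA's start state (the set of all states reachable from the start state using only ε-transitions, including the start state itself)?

Compute the ε-closure size of each fragment's start state recursively; a symbol fragment's start has no outgoing ε-edge, so its closure is just itself (size 1).
  a* → the star's fresh start ε-reaches both the body's start and the fresh accept: |closure| = 2 + 1 = 3
  a*·a → |closure| = 3 + (1−1) = 3 (closure spills across the concat boundary because the left factor accepts ε)
  (a*·a)+ → new start ε-reaches only the body's start; the new accept needs a symbol first: |closure| = 1 + 3 = 4
  a·(a*·a)+·c → same as the first factor's closure: |closure| = 1
  a·(a*·a)+·c | b | d → |closure| = 1 + 1 + 1 + 1 = 4 (the new accept is not ε-reachable since no branch accepts ε)

4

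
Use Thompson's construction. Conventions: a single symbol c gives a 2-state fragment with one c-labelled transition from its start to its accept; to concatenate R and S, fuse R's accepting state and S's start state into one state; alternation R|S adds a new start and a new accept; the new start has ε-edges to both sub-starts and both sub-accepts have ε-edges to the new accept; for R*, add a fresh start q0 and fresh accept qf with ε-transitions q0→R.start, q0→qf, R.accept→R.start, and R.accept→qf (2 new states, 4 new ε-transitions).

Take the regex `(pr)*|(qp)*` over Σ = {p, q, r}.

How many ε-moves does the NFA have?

Per subexpression:
Each of the 4 symbol leaves contributes 0 ε-transitions.
  pr — 0 ε-transitions
  (pr)* — 4 ε-transitions
  qp — 0 ε-transitions
  (qp)* — 4 ε-transitions
  (pr)*|(qp)* — 12 ε-transitions

12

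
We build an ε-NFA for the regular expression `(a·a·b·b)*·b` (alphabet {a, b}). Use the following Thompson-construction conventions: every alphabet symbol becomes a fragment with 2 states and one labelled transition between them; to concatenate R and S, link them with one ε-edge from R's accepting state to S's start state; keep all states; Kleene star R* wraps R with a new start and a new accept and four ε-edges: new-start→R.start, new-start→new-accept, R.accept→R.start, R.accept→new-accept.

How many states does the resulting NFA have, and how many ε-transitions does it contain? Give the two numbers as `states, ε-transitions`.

By structural recursion:
Each of the 5 symbol leaves contributes 2 states and 0 ε-transitions.
  a·a·b·b — 8 states, 3 ε-transitions
  (a·a·b·b)* — 10 states, 7 ε-transitions
  (a·a·b·b)*·b — 12 states, 8 ε-transitions

12, 8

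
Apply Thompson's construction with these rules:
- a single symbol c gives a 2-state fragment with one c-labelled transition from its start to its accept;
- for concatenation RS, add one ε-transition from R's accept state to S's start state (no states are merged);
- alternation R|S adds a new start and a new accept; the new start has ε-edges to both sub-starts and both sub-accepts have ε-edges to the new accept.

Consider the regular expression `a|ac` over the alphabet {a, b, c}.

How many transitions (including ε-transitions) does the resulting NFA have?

Bottom-up over the parse tree:
Each of the 3 symbol leaves contributes 1 transition (1 symbol, 0 ε).
  ac : 3 transitions (2 symbol, 1 ε)
  a|ac : 8 transitions (3 symbol, 5 ε)

8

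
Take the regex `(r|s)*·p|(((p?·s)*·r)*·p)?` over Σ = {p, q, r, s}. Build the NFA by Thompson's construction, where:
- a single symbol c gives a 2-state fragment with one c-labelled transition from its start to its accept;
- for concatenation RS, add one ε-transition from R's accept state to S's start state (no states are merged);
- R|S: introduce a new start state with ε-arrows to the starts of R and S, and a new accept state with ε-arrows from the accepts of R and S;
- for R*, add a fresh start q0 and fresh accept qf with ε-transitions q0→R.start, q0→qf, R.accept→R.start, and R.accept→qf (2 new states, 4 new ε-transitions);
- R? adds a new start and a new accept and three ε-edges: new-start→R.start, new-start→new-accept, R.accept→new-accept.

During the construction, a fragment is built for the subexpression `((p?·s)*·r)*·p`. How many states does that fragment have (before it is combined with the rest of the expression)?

14

Fragment for `((p?·s)*·r)*·p`:
Each of the 4 symbol leaves contributes a 2-state fragment.
  p? → 4 states
  p?·s → 6 states
  (p?·s)* → 8 states
  (p?·s)*·r → 10 states
  ((p?·s)*·r)* → 12 states
  ((p?·s)*·r)*·p → 14 states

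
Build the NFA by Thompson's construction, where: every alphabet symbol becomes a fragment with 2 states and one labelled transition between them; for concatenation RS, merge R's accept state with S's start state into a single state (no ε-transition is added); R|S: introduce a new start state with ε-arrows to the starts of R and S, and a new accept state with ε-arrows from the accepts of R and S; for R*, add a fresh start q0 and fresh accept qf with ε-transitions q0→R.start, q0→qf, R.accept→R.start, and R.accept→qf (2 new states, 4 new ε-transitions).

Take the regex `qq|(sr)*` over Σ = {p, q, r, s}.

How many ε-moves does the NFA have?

8

Building bottom-up:
Each of the 4 symbol leaves contributes 0 ε-transitions.
  qq = 0 ε-transitions
  sr = 0 ε-transitions
  (sr)* = 4 ε-transitions
  qq|(sr)* = 8 ε-transitions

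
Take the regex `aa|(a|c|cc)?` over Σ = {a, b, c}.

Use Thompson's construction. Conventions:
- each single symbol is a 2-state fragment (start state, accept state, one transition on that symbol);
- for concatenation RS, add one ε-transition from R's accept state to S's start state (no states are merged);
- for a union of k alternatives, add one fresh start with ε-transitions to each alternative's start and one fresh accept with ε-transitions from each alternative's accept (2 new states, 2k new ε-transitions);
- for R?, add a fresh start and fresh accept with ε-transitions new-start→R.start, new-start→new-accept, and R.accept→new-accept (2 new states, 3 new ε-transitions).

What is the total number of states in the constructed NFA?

Building bottom-up:
Each of the 6 symbol leaves contributes a 2-state fragment.
  aa → 4 states
  cc → 4 states
  a|c|cc → 10 states
  (a|c|cc)? → 12 states
  aa|(a|c|cc)? → 18 states

18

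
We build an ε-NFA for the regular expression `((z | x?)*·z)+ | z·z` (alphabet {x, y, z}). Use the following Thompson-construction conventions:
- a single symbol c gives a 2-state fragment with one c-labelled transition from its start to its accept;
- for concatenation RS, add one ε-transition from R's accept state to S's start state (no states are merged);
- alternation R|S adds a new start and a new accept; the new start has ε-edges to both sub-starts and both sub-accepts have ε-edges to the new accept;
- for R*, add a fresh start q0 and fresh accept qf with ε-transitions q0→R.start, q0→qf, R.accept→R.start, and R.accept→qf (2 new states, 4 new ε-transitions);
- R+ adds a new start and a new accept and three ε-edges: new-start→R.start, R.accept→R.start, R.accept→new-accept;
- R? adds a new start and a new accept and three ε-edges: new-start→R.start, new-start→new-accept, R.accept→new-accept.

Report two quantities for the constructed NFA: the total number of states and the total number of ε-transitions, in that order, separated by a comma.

20, 20

By structural recursion:
Each of the 5 symbol leaves contributes 2 states and 0 ε-transitions.
  x? = 4 states, 3 ε-transitions
  z | x? = 8 states, 7 ε-transitions
  (z | x?)* = 10 states, 11 ε-transitions
  (z | x?)*·z = 12 states, 12 ε-transitions
  ((z | x?)*·z)+ = 14 states, 15 ε-transitions
  z·z = 4 states, 1 ε-transition
  ((z | x?)*·z)+ | z·z = 20 states, 20 ε-transitions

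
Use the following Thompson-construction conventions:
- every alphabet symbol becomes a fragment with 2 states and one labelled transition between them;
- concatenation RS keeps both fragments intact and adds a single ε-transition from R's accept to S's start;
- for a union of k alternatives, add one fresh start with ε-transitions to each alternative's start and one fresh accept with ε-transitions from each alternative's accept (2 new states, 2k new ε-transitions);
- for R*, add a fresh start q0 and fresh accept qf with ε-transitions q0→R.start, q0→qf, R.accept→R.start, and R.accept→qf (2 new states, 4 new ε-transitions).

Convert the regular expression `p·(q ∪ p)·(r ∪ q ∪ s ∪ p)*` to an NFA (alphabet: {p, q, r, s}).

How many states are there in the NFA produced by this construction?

20

Bottom-up over the parse tree:
Each of the 7 symbol leaves contributes a 2-state fragment.
  q ∪ p — 6 states
  r ∪ q ∪ s ∪ p — 10 states
  (r ∪ q ∪ s ∪ p)* — 12 states
  p·(q ∪ p)·(r ∪ q ∪ s ∪ p)* — 20 states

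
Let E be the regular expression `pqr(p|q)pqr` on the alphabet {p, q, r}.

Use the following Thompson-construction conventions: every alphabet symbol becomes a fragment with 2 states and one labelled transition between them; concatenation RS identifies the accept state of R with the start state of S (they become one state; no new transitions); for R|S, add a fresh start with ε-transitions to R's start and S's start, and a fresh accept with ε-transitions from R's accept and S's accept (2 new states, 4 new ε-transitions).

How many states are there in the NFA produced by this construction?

Recursing over subexpressions:
Each of the 8 symbol leaves contributes a 2-state fragment.
  p|q — 6 states
  pqr(p|q)pqr — 12 states

12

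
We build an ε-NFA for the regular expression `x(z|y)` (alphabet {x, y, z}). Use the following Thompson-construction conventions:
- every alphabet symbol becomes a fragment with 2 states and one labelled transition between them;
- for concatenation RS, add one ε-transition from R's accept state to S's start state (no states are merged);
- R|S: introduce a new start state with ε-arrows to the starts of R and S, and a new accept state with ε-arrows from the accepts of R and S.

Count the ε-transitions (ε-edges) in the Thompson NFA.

5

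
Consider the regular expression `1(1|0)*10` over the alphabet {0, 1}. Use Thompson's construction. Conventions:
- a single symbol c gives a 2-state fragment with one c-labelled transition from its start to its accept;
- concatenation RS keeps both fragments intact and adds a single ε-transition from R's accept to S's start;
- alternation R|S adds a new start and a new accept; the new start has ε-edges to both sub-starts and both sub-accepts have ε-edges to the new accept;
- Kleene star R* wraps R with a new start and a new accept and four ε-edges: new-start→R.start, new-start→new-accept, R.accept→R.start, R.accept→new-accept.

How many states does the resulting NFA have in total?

Building bottom-up:
Each of the 5 symbol leaves contributes a 2-state fragment.
  1|0 — 6 states
  (1|0)* — 8 states
  1(1|0)*10 — 14 states

14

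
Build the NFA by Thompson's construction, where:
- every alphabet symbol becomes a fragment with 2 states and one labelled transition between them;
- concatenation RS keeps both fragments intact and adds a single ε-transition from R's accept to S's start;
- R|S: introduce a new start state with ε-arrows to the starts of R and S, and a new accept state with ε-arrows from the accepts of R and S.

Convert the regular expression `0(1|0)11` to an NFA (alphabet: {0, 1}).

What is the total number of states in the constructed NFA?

12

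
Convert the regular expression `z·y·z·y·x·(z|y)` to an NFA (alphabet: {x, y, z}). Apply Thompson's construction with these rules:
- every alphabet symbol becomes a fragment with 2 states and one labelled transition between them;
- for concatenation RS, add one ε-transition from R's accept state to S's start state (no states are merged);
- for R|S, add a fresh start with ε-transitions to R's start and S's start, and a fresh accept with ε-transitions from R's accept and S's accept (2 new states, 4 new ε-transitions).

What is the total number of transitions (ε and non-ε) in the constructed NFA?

16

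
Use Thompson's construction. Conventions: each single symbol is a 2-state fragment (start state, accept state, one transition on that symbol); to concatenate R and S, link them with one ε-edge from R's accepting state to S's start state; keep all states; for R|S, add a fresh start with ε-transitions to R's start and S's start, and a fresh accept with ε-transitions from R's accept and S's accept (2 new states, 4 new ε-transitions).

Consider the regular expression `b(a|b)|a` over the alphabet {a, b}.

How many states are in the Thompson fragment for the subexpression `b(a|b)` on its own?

8

Fragment for `b(a|b)`:
Each of the 3 symbol leaves contributes a 2-state fragment.
  a|b : 6 states
  b(a|b) : 8 states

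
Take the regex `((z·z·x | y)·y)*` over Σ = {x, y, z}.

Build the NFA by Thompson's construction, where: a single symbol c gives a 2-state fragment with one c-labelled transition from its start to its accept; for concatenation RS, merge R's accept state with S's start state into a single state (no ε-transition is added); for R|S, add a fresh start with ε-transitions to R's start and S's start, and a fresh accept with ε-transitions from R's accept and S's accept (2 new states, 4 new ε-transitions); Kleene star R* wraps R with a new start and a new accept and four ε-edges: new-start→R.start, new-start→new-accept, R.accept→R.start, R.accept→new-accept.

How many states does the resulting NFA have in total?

11

Building bottom-up:
Each of the 5 symbol leaves contributes a 2-state fragment.
  z·z·x — 4 states
  z·z·x | y — 8 states
  (z·z·x | y)·y — 9 states
  ((z·z·x | y)·y)* — 11 states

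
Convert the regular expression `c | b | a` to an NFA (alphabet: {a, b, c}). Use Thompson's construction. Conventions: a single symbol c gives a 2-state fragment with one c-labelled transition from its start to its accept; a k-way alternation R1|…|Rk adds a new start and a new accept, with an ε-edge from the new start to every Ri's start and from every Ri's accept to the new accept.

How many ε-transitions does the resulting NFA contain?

Bottom-up over the parse tree:
Each of the 3 symbol leaves contributes 0 ε-transitions.
  c | b | a = 6 ε-transitions

6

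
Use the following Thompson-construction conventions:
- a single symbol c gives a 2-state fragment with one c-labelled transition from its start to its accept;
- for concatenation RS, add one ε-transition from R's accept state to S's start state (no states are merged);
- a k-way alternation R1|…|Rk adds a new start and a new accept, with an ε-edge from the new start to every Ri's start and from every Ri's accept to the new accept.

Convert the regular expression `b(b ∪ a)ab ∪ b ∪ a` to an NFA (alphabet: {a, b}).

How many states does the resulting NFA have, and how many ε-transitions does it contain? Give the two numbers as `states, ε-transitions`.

18, 13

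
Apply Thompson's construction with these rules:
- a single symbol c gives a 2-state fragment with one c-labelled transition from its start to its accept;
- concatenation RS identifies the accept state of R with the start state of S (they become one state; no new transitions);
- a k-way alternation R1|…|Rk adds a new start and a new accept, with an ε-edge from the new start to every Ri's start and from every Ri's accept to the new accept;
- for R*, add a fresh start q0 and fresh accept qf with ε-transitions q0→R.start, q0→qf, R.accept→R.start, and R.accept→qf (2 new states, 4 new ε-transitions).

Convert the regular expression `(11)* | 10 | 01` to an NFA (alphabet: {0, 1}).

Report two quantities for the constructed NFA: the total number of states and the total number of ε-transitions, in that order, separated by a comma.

13, 10

By structural recursion:
Each of the 6 symbol leaves contributes 2 states and 0 ε-transitions.
  11 = 3 states, 0 ε-transitions
  (11)* = 5 states, 4 ε-transitions
  10 = 3 states, 0 ε-transitions
  01 = 3 states, 0 ε-transitions
  (11)* | 10 | 01 = 13 states, 10 ε-transitions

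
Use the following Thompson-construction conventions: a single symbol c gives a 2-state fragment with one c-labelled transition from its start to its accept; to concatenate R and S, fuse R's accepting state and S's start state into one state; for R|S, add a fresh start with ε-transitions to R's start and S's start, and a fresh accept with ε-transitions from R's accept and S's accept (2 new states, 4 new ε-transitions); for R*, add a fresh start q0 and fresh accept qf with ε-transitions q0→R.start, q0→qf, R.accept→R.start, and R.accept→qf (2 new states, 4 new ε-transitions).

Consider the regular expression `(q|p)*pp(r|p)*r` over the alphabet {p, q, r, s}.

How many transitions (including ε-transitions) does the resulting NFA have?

23

Bottom-up over the parse tree:
Each of the 7 symbol leaves contributes 1 transition (1 symbol, 0 ε).
  q|p — 6 transitions (2 symbol, 4 ε)
  (q|p)* — 10 transitions (2 symbol, 8 ε)
  r|p — 6 transitions (2 symbol, 4 ε)
  (r|p)* — 10 transitions (2 symbol, 8 ε)
  (q|p)*pp(r|p)*r — 23 transitions (7 symbol, 16 ε)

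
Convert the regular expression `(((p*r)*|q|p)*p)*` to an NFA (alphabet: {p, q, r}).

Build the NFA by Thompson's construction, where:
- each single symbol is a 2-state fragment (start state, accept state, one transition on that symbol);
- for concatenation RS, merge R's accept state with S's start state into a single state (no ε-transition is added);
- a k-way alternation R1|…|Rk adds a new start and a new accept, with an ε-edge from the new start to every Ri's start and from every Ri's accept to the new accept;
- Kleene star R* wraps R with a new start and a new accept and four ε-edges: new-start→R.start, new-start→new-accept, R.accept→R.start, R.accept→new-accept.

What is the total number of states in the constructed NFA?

18

Per subexpression:
Each of the 5 symbol leaves contributes a 2-state fragment.
  p* = 4 states
  p*r = 5 states
  (p*r)* = 7 states
  (p*r)*|q|p = 13 states
  ((p*r)*|q|p)* = 15 states
  ((p*r)*|q|p)*p = 16 states
  (((p*r)*|q|p)*p)* = 18 states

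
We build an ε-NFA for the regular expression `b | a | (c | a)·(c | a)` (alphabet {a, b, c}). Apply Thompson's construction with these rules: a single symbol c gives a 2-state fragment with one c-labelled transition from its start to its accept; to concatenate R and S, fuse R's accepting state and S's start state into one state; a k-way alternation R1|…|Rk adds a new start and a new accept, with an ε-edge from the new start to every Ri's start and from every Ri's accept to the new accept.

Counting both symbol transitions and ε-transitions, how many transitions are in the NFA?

20

By structural recursion:
Each of the 6 symbol leaves contributes 1 transition (1 symbol, 0 ε).
  c | a = 6 transitions (2 symbol, 4 ε)
  c | a = 6 transitions (2 symbol, 4 ε)
  (c | a)·(c | a) = 12 transitions (4 symbol, 8 ε)
  b | a | (c | a)·(c | a) = 20 transitions (6 symbol, 14 ε)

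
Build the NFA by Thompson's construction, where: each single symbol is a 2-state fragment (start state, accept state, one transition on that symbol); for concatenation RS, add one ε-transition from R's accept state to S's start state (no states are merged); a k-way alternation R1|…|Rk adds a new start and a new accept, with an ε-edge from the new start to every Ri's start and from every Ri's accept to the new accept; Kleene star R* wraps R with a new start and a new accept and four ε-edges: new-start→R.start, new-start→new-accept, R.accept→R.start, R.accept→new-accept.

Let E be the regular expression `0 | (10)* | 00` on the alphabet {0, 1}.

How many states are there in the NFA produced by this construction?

Recursing over subexpressions:
Each of the 5 symbol leaves contributes a 2-state fragment.
  10 = 4 states
  (10)* = 6 states
  00 = 4 states
  0 | (10)* | 00 = 14 states

14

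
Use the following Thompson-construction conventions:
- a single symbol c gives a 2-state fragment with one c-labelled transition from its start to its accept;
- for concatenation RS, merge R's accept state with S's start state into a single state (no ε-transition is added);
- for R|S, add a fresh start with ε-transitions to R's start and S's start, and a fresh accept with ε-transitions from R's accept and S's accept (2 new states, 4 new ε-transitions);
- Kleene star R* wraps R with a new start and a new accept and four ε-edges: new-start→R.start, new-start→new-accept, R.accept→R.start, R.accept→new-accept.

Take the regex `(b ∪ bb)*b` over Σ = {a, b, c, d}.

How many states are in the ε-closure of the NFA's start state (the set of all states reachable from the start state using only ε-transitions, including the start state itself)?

5

Compute the ε-closure size of each fragment's start state recursively; a symbol fragment's start has no outgoing ε-edge, so its closure is just itself (size 1).
  bb : same as the first factor's closure: |ε-closure| = 1
  b ∪ bb : |ε-closure| = 1 + 1 + 1 = 3 (the new accept is not ε-reachable since no branch accepts ε)
  (b ∪ bb)* : the star's fresh start ε-reaches both the body's start and the fresh accept: |ε-closure| = 2 + 3 = 5
  (b ∪ bb)*b : |ε-closure| = 5 + (1−1) = 5 (closure spills across the concat boundary because the left factor accepts ε)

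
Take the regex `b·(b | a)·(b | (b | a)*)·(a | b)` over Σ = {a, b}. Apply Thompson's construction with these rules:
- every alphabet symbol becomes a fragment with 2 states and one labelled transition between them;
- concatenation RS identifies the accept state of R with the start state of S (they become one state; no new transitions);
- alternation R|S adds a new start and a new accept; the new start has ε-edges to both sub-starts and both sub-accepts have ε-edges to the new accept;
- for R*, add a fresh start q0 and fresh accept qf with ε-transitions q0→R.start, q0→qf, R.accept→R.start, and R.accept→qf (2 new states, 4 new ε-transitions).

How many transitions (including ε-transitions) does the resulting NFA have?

28

Bottom-up over the parse tree:
Each of the 8 symbol leaves contributes 1 transition (1 symbol, 0 ε).
  b | a → 6 transitions (2 symbol, 4 ε)
  b | a → 6 transitions (2 symbol, 4 ε)
  (b | a)* → 10 transitions (2 symbol, 8 ε)
  b | (b | a)* → 15 transitions (3 symbol, 12 ε)
  a | b → 6 transitions (2 symbol, 4 ε)
  b·(b | a)·(b | (b | a)*)·(a | b) → 28 transitions (8 symbol, 20 ε)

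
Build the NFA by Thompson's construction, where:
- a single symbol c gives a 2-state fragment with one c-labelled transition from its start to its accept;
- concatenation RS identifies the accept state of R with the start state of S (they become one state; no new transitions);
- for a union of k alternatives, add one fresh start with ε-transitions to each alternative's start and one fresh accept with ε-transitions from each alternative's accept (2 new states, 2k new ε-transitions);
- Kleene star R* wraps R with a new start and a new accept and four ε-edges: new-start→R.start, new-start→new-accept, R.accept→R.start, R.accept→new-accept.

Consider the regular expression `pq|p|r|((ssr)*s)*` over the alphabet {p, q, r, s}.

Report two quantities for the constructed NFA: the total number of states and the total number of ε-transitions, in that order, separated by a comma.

Bottom-up over the parse tree:
Each of the 8 symbol leaves contributes 2 states and 0 ε-transitions.
  pq → 3 states, 0 ε-transitions
  ssr → 4 states, 0 ε-transitions
  (ssr)* → 6 states, 4 ε-transitions
  (ssr)*s → 7 states, 4 ε-transitions
  ((ssr)*s)* → 9 states, 8 ε-transitions
  pq|p|r|((ssr)*s)* → 18 states, 16 ε-transitions

18, 16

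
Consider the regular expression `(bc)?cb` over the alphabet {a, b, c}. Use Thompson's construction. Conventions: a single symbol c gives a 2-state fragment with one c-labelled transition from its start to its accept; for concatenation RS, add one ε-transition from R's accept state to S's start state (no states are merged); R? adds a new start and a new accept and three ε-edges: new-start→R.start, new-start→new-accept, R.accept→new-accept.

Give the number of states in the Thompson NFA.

10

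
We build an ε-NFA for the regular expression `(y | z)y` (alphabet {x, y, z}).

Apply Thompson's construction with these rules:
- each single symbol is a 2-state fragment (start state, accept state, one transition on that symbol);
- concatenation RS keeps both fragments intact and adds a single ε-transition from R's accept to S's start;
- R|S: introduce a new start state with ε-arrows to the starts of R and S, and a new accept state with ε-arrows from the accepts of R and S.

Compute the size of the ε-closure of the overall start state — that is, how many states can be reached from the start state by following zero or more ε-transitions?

Work bottom-up. For each fragment F, track |ε-closure(F.start)| and whether F's accept lies in that closure (i.e. whether F accepts ε). A single-symbol fragment has closure size 1 and does not accept ε.
  y | z — new start ε-reaches every alternative's start; none of them accept ε, so the new accept is not reached: |closure| = 1 + 1 + 1 = 3
  (y | z)y — same as the first factor's closure: |closure| = 3

3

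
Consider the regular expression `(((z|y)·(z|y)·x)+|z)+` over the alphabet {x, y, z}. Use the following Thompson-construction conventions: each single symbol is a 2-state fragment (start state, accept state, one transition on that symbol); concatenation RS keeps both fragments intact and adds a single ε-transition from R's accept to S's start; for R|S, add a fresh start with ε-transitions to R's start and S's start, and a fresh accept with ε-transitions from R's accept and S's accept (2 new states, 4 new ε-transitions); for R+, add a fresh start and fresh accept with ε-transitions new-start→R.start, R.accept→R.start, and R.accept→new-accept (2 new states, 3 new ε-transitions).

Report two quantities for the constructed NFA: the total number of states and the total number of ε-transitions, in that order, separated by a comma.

22, 20

Recursing over subexpressions:
Each of the 6 symbol leaves contributes 2 states and 0 ε-transitions.
  z|y : 6 states, 4 ε-transitions
  z|y : 6 states, 4 ε-transitions
  (z|y)·(z|y)·x : 14 states, 10 ε-transitions
  ((z|y)·(z|y)·x)+ : 16 states, 13 ε-transitions
  ((z|y)·(z|y)·x)+|z : 20 states, 17 ε-transitions
  (((z|y)·(z|y)·x)+|z)+ : 22 states, 20 ε-transitions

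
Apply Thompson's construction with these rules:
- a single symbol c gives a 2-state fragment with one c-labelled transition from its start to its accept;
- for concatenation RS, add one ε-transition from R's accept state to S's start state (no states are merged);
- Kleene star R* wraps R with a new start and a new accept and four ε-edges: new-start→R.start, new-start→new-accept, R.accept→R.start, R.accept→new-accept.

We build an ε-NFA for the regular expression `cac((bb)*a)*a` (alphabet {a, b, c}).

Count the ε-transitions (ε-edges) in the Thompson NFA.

Per subexpression:
Each of the 7 symbol leaves contributes 0 ε-transitions.
  bb → 1 ε-transition
  (bb)* → 5 ε-transitions
  (bb)*a → 6 ε-transitions
  ((bb)*a)* → 10 ε-transitions
  cac((bb)*a)*a → 14 ε-transitions

14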